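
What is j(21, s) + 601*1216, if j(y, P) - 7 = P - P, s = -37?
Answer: 730823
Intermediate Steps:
j(y, P) = 7 (j(y, P) = 7 + (P - P) = 7 + 0 = 7)
j(21, s) + 601*1216 = 7 + 601*1216 = 7 + 730816 = 730823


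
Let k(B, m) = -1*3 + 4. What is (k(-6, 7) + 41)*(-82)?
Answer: -3444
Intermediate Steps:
k(B, m) = 1 (k(B, m) = -3 + 4 = 1)
(k(-6, 7) + 41)*(-82) = (1 + 41)*(-82) = 42*(-82) = -3444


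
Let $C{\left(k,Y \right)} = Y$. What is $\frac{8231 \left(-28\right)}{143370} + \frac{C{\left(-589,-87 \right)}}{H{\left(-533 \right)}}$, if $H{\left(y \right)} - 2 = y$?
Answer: $- \frac{103489}{71685} \approx -1.4437$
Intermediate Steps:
$H{\left(y \right)} = 2 + y$
$\frac{8231 \left(-28\right)}{143370} + \frac{C{\left(-589,-87 \right)}}{H{\left(-533 \right)}} = \frac{8231 \left(-28\right)}{143370} - \frac{87}{2 - 533} = \left(-230468\right) \frac{1}{143370} - \frac{87}{-531} = - \frac{115234}{71685} - - \frac{29}{177} = - \frac{115234}{71685} + \frac{29}{177} = - \frac{103489}{71685}$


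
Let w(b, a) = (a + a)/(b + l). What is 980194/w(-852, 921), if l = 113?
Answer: -362181683/921 ≈ -3.9325e+5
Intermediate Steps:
w(b, a) = 2*a/(113 + b) (w(b, a) = (a + a)/(b + 113) = (2*a)/(113 + b) = 2*a/(113 + b))
980194/w(-852, 921) = 980194/((2*921/(113 - 852))) = 980194/((2*921/(-739))) = 980194/((2*921*(-1/739))) = 980194/(-1842/739) = 980194*(-739/1842) = -362181683/921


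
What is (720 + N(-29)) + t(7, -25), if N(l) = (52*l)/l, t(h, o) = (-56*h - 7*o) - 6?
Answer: 549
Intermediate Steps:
t(h, o) = -6 - 56*h - 7*o
N(l) = 52
(720 + N(-29)) + t(7, -25) = (720 + 52) + (-6 - 56*7 - 7*(-25)) = 772 + (-6 - 392 + 175) = 772 - 223 = 549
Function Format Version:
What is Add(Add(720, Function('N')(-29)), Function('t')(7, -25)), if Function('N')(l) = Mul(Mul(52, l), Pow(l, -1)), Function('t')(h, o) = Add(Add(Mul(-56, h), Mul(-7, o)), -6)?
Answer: 549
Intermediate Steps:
Function('t')(h, o) = Add(-6, Mul(-56, h), Mul(-7, o))
Function('N')(l) = 52
Add(Add(720, Function('N')(-29)), Function('t')(7, -25)) = Add(Add(720, 52), Add(-6, Mul(-56, 7), Mul(-7, -25))) = Add(772, Add(-6, -392, 175)) = Add(772, -223) = 549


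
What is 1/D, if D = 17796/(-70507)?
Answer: -70507/17796 ≈ -3.9620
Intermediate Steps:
D = -17796/70507 (D = 17796*(-1/70507) = -17796/70507 ≈ -0.25240)
1/D = 1/(-17796/70507) = -70507/17796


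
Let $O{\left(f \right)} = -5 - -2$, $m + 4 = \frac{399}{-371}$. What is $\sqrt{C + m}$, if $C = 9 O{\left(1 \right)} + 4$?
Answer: $\frac{4 i \sqrt{4929}}{53} \approx 5.2986 i$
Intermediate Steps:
$m = - \frac{269}{53}$ ($m = -4 + \frac{399}{-371} = -4 + 399 \left(- \frac{1}{371}\right) = -4 - \frac{57}{53} = - \frac{269}{53} \approx -5.0755$)
$O{\left(f \right)} = -3$ ($O{\left(f \right)} = -5 + 2 = -3$)
$C = -23$ ($C = 9 \left(-3\right) + 4 = -27 + 4 = -23$)
$\sqrt{C + m} = \sqrt{-23 - \frac{269}{53}} = \sqrt{- \frac{1488}{53}} = \frac{4 i \sqrt{4929}}{53}$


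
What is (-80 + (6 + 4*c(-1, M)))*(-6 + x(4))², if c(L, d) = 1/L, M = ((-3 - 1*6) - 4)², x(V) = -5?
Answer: -9438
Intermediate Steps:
M = 169 (M = ((-3 - 6) - 4)² = (-9 - 4)² = (-13)² = 169)
(-80 + (6 + 4*c(-1, M)))*(-6 + x(4))² = (-80 + (6 + 4/(-1)))*(-6 - 5)² = (-80 + (6 + 4*(-1)))*(-11)² = (-80 + (6 - 4))*121 = (-80 + 2)*121 = -78*121 = -9438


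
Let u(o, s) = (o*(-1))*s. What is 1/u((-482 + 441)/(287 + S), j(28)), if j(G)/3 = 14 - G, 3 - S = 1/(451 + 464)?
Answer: -37907/225090 ≈ -0.16841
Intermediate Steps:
S = 2744/915 (S = 3 - 1/(451 + 464) = 3 - 1/915 = 2744/915 ≈ 2.9989)
j(G) = 42 - 3*G (j(G) = 3*(14 - G) = 42 - 3*G)
u(o, s) = -o*s (u(o, s) = (-o)*s = -o*s)
1/u((-482 + 441)/(287 + S), j(28)) = 1/(-(-482 + 441)/(287 + 2744/915)*(42 - 3*28)) = 1/(-(-41/265349/915)*(42 - 84)) = 1/(-1*(-41*915/265349)*(-42)) = 1/(-1*(-37515/265349)*(-42)) = 1/(-225090/37907) = -37907/225090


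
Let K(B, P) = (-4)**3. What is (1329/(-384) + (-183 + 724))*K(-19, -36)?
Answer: -68805/2 ≈ -34403.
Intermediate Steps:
K(B, P) = -64
(1329/(-384) + (-183 + 724))*K(-19, -36) = (1329/(-384) + (-183 + 724))*(-64) = (1329*(-1/384) + 541)*(-64) = (-443/128 + 541)*(-64) = (68805/128)*(-64) = -68805/2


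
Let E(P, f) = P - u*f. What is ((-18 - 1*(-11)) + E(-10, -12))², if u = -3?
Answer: 2809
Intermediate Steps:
E(P, f) = P + 3*f (E(P, f) = P - (-3)*f = P + 3*f)
((-18 - 1*(-11)) + E(-10, -12))² = ((-18 - 1*(-11)) + (-10 + 3*(-12)))² = ((-18 + 11) + (-10 - 36))² = (-7 - 46)² = (-53)² = 2809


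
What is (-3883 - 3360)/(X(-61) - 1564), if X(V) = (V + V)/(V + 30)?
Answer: 224533/48362 ≈ 4.6428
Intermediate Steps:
X(V) = 2*V/(30 + V) (X(V) = (2*V)/(30 + V) = 2*V/(30 + V))
(-3883 - 3360)/(X(-61) - 1564) = (-3883 - 3360)/(2*(-61)/(30 - 61) - 1564) = -7243/(2*(-61)/(-31) - 1564) = -7243/(2*(-61)*(-1/31) - 1564) = -7243/(122/31 - 1564) = -7243/(-48362/31) = -7243*(-31/48362) = 224533/48362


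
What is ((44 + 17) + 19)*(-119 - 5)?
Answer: -9920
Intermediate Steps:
((44 + 17) + 19)*(-119 - 5) = (61 + 19)*(-124) = 80*(-124) = -9920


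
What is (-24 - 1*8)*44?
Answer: -1408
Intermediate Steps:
(-24 - 1*8)*44 = (-24 - 8)*44 = -32*44 = -1408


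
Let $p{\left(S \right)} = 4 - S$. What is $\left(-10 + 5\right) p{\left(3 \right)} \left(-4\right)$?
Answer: $20$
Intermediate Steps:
$\left(-10 + 5\right) p{\left(3 \right)} \left(-4\right) = \left(-10 + 5\right) \left(4 - 3\right) \left(-4\right) = - 5 \left(4 - 3\right) \left(-4\right) = \left(-5\right) 1 \left(-4\right) = \left(-5\right) \left(-4\right) = 20$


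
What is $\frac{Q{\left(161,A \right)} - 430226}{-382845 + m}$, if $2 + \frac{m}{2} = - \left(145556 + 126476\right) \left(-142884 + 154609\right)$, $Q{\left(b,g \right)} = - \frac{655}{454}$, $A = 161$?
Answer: $\frac{65107753}{965436031682} \approx 6.7439 \cdot 10^{-5}$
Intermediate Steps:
$Q{\left(b,g \right)} = - \frac{655}{454}$ ($Q{\left(b,g \right)} = \left(-655\right) \frac{1}{454} = - \frac{655}{454}$)
$m = -6379150404$ ($m = -4 + 2 \left(- \left(145556 + 126476\right) \left(-142884 + 154609\right)\right) = -4 + 2 \left(- 272032 \cdot 11725\right) = -4 + 2 \left(\left(-1\right) 3189575200\right) = -4 + 2 \left(-3189575200\right) = -4 - 6379150400 = -6379150404$)
$\frac{Q{\left(161,A \right)} - 430226}{-382845 + m} = \frac{- \frac{655}{454} - 430226}{-382845 - 6379150404} = - \frac{195323259}{454 \left(-6379533249\right)} = \left(- \frac{195323259}{454}\right) \left(- \frac{1}{6379533249}\right) = \frac{65107753}{965436031682}$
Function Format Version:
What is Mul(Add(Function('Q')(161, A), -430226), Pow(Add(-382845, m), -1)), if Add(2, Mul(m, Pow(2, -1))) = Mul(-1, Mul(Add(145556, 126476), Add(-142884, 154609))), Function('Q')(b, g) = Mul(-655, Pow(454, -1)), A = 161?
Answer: Rational(65107753, 965436031682) ≈ 6.7439e-5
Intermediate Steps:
Function('Q')(b, g) = Rational(-655, 454) (Function('Q')(b, g) = Mul(-655, Rational(1, 454)) = Rational(-655, 454))
m = -6379150404 (m = Add(-4, Mul(2, Mul(-1, Mul(Add(145556, 126476), Add(-142884, 154609))))) = Add(-4, Mul(2, Mul(-1, Mul(272032, 11725)))) = Add(-4, Mul(2, Mul(-1, 3189575200))) = Add(-4, Mul(2, -3189575200)) = Add(-4, -6379150400) = -6379150404)
Mul(Add(Function('Q')(161, A), -430226), Pow(Add(-382845, m), -1)) = Mul(Add(Rational(-655, 454), -430226), Pow(Add(-382845, -6379150404), -1)) = Mul(Rational(-195323259, 454), Pow(-6379533249, -1)) = Mul(Rational(-195323259, 454), Rational(-1, 6379533249)) = Rational(65107753, 965436031682)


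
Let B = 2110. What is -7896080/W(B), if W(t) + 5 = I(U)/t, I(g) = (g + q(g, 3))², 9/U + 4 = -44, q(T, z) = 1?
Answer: 4265146572800/2700631 ≈ 1.5793e+6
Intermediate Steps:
U = -3/16 (U = 9/(-4 - 44) = 9/(-48) = 9*(-1/48) = -3/16 ≈ -0.18750)
I(g) = (1 + g)² (I(g) = (g + 1)² = (1 + g)²)
W(t) = -5 + 169/(256*t) (W(t) = -5 + (1 - 3/16)²/t = -5 + (13/16)²/t = -5 + 169/(256*t))
-7896080/W(B) = -7896080/(-5 + (169/256)/2110) = -7896080/(-5 + (169/256)*(1/2110)) = -7896080/(-5 + 169/540160) = -7896080/(-2700631/540160) = -7896080*(-540160/2700631) = 4265146572800/2700631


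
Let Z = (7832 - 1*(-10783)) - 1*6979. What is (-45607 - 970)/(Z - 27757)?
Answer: 991/343 ≈ 2.8892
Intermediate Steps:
Z = 11636 (Z = (7832 + 10783) - 6979 = 18615 - 6979 = 11636)
(-45607 - 970)/(Z - 27757) = (-45607 - 970)/(11636 - 27757) = -46577/(-16121) = -46577*(-1/16121) = 991/343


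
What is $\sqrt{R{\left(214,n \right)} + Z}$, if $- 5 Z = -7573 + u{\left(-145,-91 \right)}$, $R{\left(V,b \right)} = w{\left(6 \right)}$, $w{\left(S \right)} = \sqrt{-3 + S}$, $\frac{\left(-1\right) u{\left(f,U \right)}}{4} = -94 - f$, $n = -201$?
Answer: $\frac{\sqrt{38885 + 25 \sqrt{3}}}{5} \approx 39.461$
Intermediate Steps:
$u{\left(f,U \right)} = 376 + 4 f$ ($u{\left(f,U \right)} = - 4 \left(-94 - f\right) = 376 + 4 f$)
$R{\left(V,b \right)} = \sqrt{3}$ ($R{\left(V,b \right)} = \sqrt{-3 + 6} = \sqrt{3}$)
$Z = \frac{7777}{5}$ ($Z = - \frac{-7573 + \left(376 + 4 \left(-145\right)\right)}{5} = - \frac{-7573 + \left(376 - 580\right)}{5} = - \frac{-7573 - 204}{5} = \left(- \frac{1}{5}\right) \left(-7777\right) = \frac{7777}{5} \approx 1555.4$)
$\sqrt{R{\left(214,n \right)} + Z} = \sqrt{\sqrt{3} + \frac{7777}{5}} = \sqrt{\frac{7777}{5} + \sqrt{3}}$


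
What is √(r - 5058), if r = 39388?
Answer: √34330 ≈ 185.28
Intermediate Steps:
√(r - 5058) = √(39388 - 5058) = √34330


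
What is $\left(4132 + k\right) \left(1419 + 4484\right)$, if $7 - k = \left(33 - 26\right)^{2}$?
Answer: $24143270$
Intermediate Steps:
$k = -42$ ($k = 7 - \left(33 - 26\right)^{2} = 7 - 7^{2} = 7 - 49 = -42$)
$\left(4132 + k\right) \left(1419 + 4484\right) = \left(4132 - 42\right) \left(1419 + 4484\right) = 4090 \cdot 5903 = 24143270$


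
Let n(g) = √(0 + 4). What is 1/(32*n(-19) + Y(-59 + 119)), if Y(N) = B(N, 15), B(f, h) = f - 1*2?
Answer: 1/122 ≈ 0.0081967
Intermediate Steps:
B(f, h) = -2 + f (B(f, h) = f - 2 = -2 + f)
Y(N) = -2 + N
n(g) = 2 (n(g) = √4 = 2)
1/(32*n(-19) + Y(-59 + 119)) = 1/(32*2 + (-2 + (-59 + 119))) = 1/(64 + (-2 + 60)) = 1/(64 + 58) = 1/122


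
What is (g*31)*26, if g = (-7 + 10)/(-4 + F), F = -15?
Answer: -2418/19 ≈ -127.26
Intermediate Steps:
g = -3/19 (g = (-7 + 10)/(-4 - 15) = 3/(-19) = 3*(-1/19) = -3/19 ≈ -0.15789)
(g*31)*26 = -3/19*31*26 = -93/19*26 = -2418/19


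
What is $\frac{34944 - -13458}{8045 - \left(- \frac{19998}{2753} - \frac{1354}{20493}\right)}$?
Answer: $\frac{2730706718058}{454290153881} \approx 6.0109$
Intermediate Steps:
$\frac{34944 - -13458}{8045 - \left(- \frac{19998}{2753} - \frac{1354}{20493}\right)} = \frac{34944 + 13458}{8045 - - \frac{413546576}{56417229}} = \frac{48402}{8045 + \left(\frac{19998}{2753} + \frac{1354}{20493}\right)} = \frac{48402}{8045 + \frac{413546576}{56417229}} = \frac{48402}{\frac{454290153881}{56417229}} = 48402 \cdot \frac{56417229}{454290153881} = \frac{2730706718058}{454290153881}$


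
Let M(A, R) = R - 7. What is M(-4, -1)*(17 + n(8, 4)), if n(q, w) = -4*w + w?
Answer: -40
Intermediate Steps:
M(A, R) = -7 + R
n(q, w) = -3*w
M(-4, -1)*(17 + n(8, 4)) = (-7 - 1)*(17 - 3*4) = -8*(17 - 12) = -8*5 = -40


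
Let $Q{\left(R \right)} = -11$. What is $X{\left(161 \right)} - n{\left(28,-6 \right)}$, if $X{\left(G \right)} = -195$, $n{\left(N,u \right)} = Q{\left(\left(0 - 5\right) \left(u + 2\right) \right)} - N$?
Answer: $-156$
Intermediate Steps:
$n{\left(N,u \right)} = -11 - N$
$X{\left(161 \right)} - n{\left(28,-6 \right)} = -195 - \left(-11 - 28\right) = -195 - -39 = -195 + 39 = -156$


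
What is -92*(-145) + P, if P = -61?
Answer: 13279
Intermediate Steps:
-92*(-145) + P = -92*(-145) - 61 = 13340 - 61 = 13279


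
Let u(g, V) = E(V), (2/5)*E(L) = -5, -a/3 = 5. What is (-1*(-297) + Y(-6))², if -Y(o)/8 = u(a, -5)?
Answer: 157609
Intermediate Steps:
a = -15 (a = -3*5 = -15)
E(L) = -25/2 (E(L) = (5/2)*(-5) = -25/2)
u(g, V) = -25/2
Y(o) = 100 (Y(o) = -8*(-25/2) = 100)
(-1*(-297) + Y(-6))² = (-1*(-297) + 100)² = (297 + 100)² = 397² = 157609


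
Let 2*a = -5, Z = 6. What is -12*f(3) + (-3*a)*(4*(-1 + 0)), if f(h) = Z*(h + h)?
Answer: -462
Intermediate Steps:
a = -5/2 (a = (1/2)*(-5) = -5/2 ≈ -2.5000)
f(h) = 12*h (f(h) = 6*(h + h) = 6*(2*h) = 12*h)
-12*f(3) + (-3*a)*(4*(-1 + 0)) = -144*3 + (-3*(-5/2))*(4*(-1 + 0)) = -12*36 + 15*(4*(-1))/2 = -432 + (15/2)*(-4) = -432 - 30 = -462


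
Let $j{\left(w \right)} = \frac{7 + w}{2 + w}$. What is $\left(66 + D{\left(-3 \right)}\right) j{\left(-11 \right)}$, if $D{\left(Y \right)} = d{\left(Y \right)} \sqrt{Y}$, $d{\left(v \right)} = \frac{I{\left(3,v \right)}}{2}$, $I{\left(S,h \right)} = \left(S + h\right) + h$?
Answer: $\frac{88}{3} - \frac{2 i \sqrt{3}}{3} \approx 29.333 - 1.1547 i$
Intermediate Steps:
$I{\left(S,h \right)} = S + 2 h$
$j{\left(w \right)} = \frac{7 + w}{2 + w}$
$d{\left(v \right)} = \frac{3}{2} + v$ ($d{\left(v \right)} = \frac{3 + 2 v}{2} = \left(3 + 2 v\right) \frac{1}{2} = \frac{3}{2} + v$)
$D{\left(Y \right)} = \sqrt{Y} \left(\frac{3}{2} + Y\right)$ ($D{\left(Y \right)} = \left(\frac{3}{2} + Y\right) \sqrt{Y} = \sqrt{Y} \left(\frac{3}{2} + Y\right)$)
$\left(66 + D{\left(-3 \right)}\right) j{\left(-11 \right)} = \left(66 + \sqrt{-3} \left(\frac{3}{2} - 3\right)\right) \frac{7 - 11}{2 - 11} = \left(66 + i \sqrt{3} \left(- \frac{3}{2}\right)\right) \frac{1}{-9} \left(-4\right) = \left(66 - \frac{3 i \sqrt{3}}{2}\right) \left(\left(- \frac{1}{9}\right) \left(-4\right)\right) = \left(66 - \frac{3 i \sqrt{3}}{2}\right) \frac{4}{9} = \frac{88}{3} - \frac{2 i \sqrt{3}}{3}$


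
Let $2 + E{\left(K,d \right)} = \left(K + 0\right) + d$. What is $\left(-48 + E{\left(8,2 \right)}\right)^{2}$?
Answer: $1600$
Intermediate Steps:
$E{\left(K,d \right)} = -2 + K + d$ ($E{\left(K,d \right)} = -2 + \left(\left(K + 0\right) + d\right) = -2 + \left(K + d\right) = -2 + K + d$)
$\left(-48 + E{\left(8,2 \right)}\right)^{2} = \left(-48 + \left(-2 + 8 + 2\right)\right)^{2} = \left(-48 + 8\right)^{2} = \left(-40\right)^{2} = 1600$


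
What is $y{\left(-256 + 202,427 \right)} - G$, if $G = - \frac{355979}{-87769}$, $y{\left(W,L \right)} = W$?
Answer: $- \frac{5095505}{87769} \approx -58.056$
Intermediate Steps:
$G = \frac{355979}{87769}$ ($G = \left(-355979\right) \left(- \frac{1}{87769}\right) = \frac{355979}{87769} \approx 4.0559$)
$y{\left(-256 + 202,427 \right)} - G = \left(-256 + 202\right) - \frac{355979}{87769} = -54 - \frac{355979}{87769} = - \frac{5095505}{87769}$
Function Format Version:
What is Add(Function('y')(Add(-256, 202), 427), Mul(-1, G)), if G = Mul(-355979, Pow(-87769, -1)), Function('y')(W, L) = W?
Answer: Rational(-5095505, 87769) ≈ -58.056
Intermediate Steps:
G = Rational(355979, 87769) (G = Mul(-355979, Rational(-1, 87769)) = Rational(355979, 87769) ≈ 4.0559)
Add(Function('y')(Add(-256, 202), 427), Mul(-1, G)) = Add(Add(-256, 202), Mul(-1, Rational(355979, 87769))) = Add(-54, Rational(-355979, 87769)) = Rational(-5095505, 87769)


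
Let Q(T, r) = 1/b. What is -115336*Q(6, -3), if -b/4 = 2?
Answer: 14417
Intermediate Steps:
b = -8 (b = -4*2 = -8)
Q(T, r) = -⅛ (Q(T, r) = 1/(-8) = -⅛)
-115336*Q(6, -3) = -115336*(-⅛) = 14417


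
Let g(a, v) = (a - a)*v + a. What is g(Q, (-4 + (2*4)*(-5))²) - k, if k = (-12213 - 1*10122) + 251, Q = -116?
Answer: 21968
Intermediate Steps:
k = -22084 (k = (-12213 - 10122) + 251 = -22335 + 251 = -22084)
g(a, v) = a (g(a, v) = 0*v + a = 0 + a = a)
g(Q, (-4 + (2*4)*(-5))²) - k = -116 - 1*(-22084) = -116 + 22084 = 21968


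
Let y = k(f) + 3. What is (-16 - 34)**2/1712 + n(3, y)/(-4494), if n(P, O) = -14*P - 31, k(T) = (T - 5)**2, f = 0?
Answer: 13271/8988 ≈ 1.4765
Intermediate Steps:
k(T) = (-5 + T)**2
y = 28 (y = (-5 + 0)**2 + 3 = (-5)**2 + 3 = 25 + 3 = 28)
n(P, O) = -31 - 14*P
(-16 - 34)**2/1712 + n(3, y)/(-4494) = (-16 - 34)**2/1712 + (-31 - 14*3)/(-4494) = (-50)**2*(1/1712) + (-31 - 42)*(-1/4494) = 2500*(1/1712) - 73*(-1/4494) = 625/428 + 73/4494 = 13271/8988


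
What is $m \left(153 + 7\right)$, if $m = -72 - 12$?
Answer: $-13440$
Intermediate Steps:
$m = -84$
$m \left(153 + 7\right) = - 84 \left(153 + 7\right) = \left(-84\right) 160 = -13440$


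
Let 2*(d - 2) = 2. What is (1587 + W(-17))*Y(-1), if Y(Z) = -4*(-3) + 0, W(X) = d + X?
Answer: 18876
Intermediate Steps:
d = 3 (d = 2 + (½)*2 = 2 + 1 = 3)
W(X) = 3 + X
Y(Z) = 12 (Y(Z) = 12 + 0 = 12)
(1587 + W(-17))*Y(-1) = (1587 + (3 - 17))*12 = (1587 - 14)*12 = 1573*12 = 18876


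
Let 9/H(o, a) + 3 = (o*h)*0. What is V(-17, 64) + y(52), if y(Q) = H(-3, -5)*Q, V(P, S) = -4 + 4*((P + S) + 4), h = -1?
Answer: 44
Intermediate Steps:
H(o, a) = -3 (H(o, a) = 9/(-3 + (o*(-1))*0) = 9/(-3 - o*0) = 9/(-3 + 0) = 9/(-3) = 9*(-⅓) = -3)
V(P, S) = 12 + 4*P + 4*S (V(P, S) = -4 + 4*(4 + P + S) = -4 + (16 + 4*P + 4*S) = 12 + 4*P + 4*S)
y(Q) = -3*Q
V(-17, 64) + y(52) = (12 + 4*(-17) + 4*64) - 3*52 = (12 - 68 + 256) - 156 = 200 - 156 = 44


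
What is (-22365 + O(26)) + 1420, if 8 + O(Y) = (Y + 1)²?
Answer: -20224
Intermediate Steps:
O(Y) = -8 + (1 + Y)² (O(Y) = -8 + (Y + 1)² = -8 + (1 + Y)²)
(-22365 + O(26)) + 1420 = (-22365 + (-8 + (1 + 26)²)) + 1420 = (-22365 + (-8 + 27²)) + 1420 = (-22365 + (-8 + 729)) + 1420 = (-22365 + 721) + 1420 = -21644 + 1420 = -20224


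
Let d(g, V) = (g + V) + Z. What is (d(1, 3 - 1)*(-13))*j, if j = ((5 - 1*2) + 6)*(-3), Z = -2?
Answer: 351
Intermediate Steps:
j = -27 (j = ((5 - 2) + 6)*(-3) = (3 + 6)*(-3) = 9*(-3) = -27)
d(g, V) = -2 + V + g (d(g, V) = (g + V) - 2 = (V + g) - 2 = -2 + V + g)
(d(1, 3 - 1)*(-13))*j = ((-2 + (3 - 1) + 1)*(-13))*(-27) = ((-2 + 2 + 1)*(-13))*(-27) = (1*(-13))*(-27) = -13*(-27) = 351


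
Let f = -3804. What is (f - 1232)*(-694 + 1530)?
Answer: -4210096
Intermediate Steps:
(f - 1232)*(-694 + 1530) = (-3804 - 1232)*(-694 + 1530) = -5036*836 = -4210096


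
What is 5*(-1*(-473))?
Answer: 2365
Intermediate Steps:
5*(-1*(-473)) = 5*473 = 2365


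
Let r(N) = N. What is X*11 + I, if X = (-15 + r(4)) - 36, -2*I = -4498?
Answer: 1732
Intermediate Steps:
I = 2249 (I = -1/2*(-4498) = 2249)
X = -47 (X = (-15 + 4) - 36 = -11 - 36 = -47)
X*11 + I = -47*11 + 2249 = -517 + 2249 = 1732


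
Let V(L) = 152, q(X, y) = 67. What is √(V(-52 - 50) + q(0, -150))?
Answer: √219 ≈ 14.799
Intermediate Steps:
√(V(-52 - 50) + q(0, -150)) = √(152 + 67) = √219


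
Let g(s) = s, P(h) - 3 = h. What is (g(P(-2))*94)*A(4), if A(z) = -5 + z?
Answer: -94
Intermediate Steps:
P(h) = 3 + h
(g(P(-2))*94)*A(4) = ((3 - 2)*94)*(-5 + 4) = (1*94)*(-1) = 94*(-1) = -94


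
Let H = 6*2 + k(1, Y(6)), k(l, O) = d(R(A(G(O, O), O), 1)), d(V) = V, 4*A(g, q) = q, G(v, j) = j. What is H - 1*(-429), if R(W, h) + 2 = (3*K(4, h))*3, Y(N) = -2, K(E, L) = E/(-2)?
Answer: 421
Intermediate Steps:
A(g, q) = q/4
K(E, L) = -E/2 (K(E, L) = E*(-1/2) = -E/2)
R(W, h) = -20 (R(W, h) = -2 + (3*(-1/2*4))*3 = -2 + (3*(-2))*3 = -2 - 6*3 = -2 - 18 = -20)
k(l, O) = -20
H = -8 (H = 6*2 - 20 = 12 - 20 = -8)
H - 1*(-429) = -8 - 1*(-429) = -8 + 429 = 421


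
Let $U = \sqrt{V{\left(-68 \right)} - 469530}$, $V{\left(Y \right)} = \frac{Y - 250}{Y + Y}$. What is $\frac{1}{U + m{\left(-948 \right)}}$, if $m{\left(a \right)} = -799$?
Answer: $- \frac{54332}{75339149} - \frac{2 i \sqrt{542773977}}{75339149} \approx -0.00072117 - 0.00061847 i$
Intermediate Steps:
$V{\left(Y \right)} = \frac{-250 + Y}{2 Y}$
$U = \frac{i \sqrt{542773977}}{34}$ ($U = \sqrt{\frac{-250 - 68}{2 \left(-68\right)} - 469530} = \sqrt{\frac{1}{2} \left(- \frac{1}{68}\right) \left(-318\right) - 469530} = \sqrt{\frac{159}{68} - 469530} = \sqrt{- \frac{31927881}{68}} = \frac{i \sqrt{542773977}}{34} \approx 685.22 i$)
$\frac{1}{U + m{\left(-948 \right)}} = \frac{1}{\frac{i \sqrt{542773977}}{34} - 799} = \frac{1}{-799 + \frac{i \sqrt{542773977}}{34}}$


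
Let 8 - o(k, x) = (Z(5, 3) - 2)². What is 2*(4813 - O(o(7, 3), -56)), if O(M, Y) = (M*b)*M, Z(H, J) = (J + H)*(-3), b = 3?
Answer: -2667718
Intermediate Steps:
Z(H, J) = -3*H - 3*J (Z(H, J) = (H + J)*(-3) = -3*H - 3*J)
o(k, x) = -668 (o(k, x) = 8 - ((-3*5 - 3*3) - 2)² = 8 - ((-15 - 9) - 2)² = 8 - (-24 - 2)² = 8 - 1*(-26)² = 8 - 1*676 = 8 - 676 = -668)
O(M, Y) = 3*M² (O(M, Y) = (M*3)*M = (3*M)*M = 3*M²)
2*(4813 - O(o(7, 3), -56)) = 2*(4813 - 3*(-668)²) = 2*(4813 - 3*446224) = 2*(4813 - 1*1338672) = 2*(4813 - 1338672) = 2*(-1333859) = -2667718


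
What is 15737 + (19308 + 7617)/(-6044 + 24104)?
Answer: 18949143/1204 ≈ 15738.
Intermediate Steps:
15737 + (19308 + 7617)/(-6044 + 24104) = 15737 + 26925/18060 = 15737 + 26925*(1/18060) = 15737 + 1795/1204 = 18949143/1204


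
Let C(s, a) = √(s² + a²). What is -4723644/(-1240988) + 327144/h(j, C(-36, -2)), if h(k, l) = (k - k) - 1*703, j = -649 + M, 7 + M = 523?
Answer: -100665264135/218103641 ≈ -461.55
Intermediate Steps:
M = 516 (M = -7 + 523 = 516)
j = -133 (j = -649 + 516 = -133)
C(s, a) = √(a² + s²)
h(k, l) = -703 (h(k, l) = 0 - 703 = -703)
-4723644/(-1240988) + 327144/h(j, C(-36, -2)) = -4723644/(-1240988) + 327144/(-703) = -4723644*(-1/1240988) + 327144*(-1/703) = 1180911/310247 - 327144/703 = -100665264135/218103641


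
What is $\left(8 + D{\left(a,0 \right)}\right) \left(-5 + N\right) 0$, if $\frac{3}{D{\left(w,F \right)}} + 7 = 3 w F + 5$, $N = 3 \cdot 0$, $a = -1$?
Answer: $0$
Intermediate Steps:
$N = 0$
$D{\left(w,F \right)} = \frac{3}{-2 + 3 F w}$ ($D{\left(w,F \right)} = \frac{3}{-7 + \left(3 w F + 5\right)} = \frac{3}{-7 + \left(3 F w + 5\right)} = \frac{3}{-7 + \left(5 + 3 F w\right)} = \frac{3}{-2 + 3 F w}$)
$\left(8 + D{\left(a,0 \right)}\right) \left(-5 + N\right) 0 = \left(8 + \frac{3}{-2 + 3 \cdot 0 \left(-1\right)}\right) \left(-5 + 0\right) 0 = \left(8 + \frac{3}{-2 + 0}\right) \left(\left(-5\right) 0\right) = \left(8 + \frac{3}{-2}\right) 0 = \left(8 + 3 \left(- \frac{1}{2}\right)\right) 0 = \left(8 - \frac{3}{2}\right) 0 = \frac{13}{2} \cdot 0 = 0$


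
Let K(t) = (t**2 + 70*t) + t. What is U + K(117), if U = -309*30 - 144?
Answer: 12582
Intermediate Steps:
K(t) = t**2 + 71*t
U = -9414 (U = -9270 - 144 = -9414)
U + K(117) = -9414 + 117*(71 + 117) = -9414 + 117*188 = -9414 + 21996 = 12582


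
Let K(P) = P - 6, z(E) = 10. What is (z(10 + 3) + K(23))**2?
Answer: 729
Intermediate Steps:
K(P) = -6 + P
(z(10 + 3) + K(23))**2 = (10 + (-6 + 23))**2 = (10 + 17)**2 = 27**2 = 729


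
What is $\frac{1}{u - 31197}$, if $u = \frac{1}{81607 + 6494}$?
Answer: $- \frac{88101}{2748486896} \approx -3.2054 \cdot 10^{-5}$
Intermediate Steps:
$u = \frac{1}{88101} \approx 1.1351 \cdot 10^{-5}$
$\frac{1}{u - 31197} = \frac{1}{\frac{1}{88101} - 31197} = \frac{1}{- \frac{2748486896}{88101}} = - \frac{88101}{2748486896}$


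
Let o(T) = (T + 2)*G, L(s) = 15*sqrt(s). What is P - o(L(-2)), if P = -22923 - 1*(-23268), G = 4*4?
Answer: 313 - 240*I*sqrt(2) ≈ 313.0 - 339.41*I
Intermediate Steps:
G = 16
o(T) = 32 + 16*T (o(T) = (T + 2)*16 = (2 + T)*16 = 32 + 16*T)
P = 345 (P = -22923 + 23268 = 345)
P - o(L(-2)) = 345 - (32 + 16*(15*sqrt(-2))) = 345 - (32 + 16*(15*(I*sqrt(2)))) = 345 - (32 + 16*(15*I*sqrt(2))) = 345 - (32 + 240*I*sqrt(2)) = 345 + (-32 - 240*I*sqrt(2)) = 313 - 240*I*sqrt(2)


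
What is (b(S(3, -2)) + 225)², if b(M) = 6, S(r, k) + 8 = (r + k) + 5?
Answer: 53361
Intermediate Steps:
S(r, k) = -3 + k + r (S(r, k) = -8 + ((r + k) + 5) = -8 + ((k + r) + 5) = -8 + (5 + k + r) = -3 + k + r)
(b(S(3, -2)) + 225)² = (6 + 225)² = 231² = 53361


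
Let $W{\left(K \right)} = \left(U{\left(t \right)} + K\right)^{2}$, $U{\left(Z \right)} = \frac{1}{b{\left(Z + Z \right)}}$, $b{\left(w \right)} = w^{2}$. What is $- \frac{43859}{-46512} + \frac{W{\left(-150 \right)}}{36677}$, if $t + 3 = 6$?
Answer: $\frac{11946370405}{7676642808} \approx 1.5562$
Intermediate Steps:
$t = 3$ ($t = -3 + 6 = 3$)
$U{\left(Z \right)} = \frac{1}{4 Z^{2}}$ ($U{\left(Z \right)} = \frac{1}{\left(Z + Z\right)^{2}} = \frac{1}{\left(2 Z\right)^{2}} = \frac{1}{4 Z^{2}}$)
$W{\left(K \right)} = \left(\frac{1}{36} + K\right)^{2}$ ($W{\left(K \right)} = \left(\frac{1}{4 \cdot 9} + K\right)^{2} = \left(\frac{1}{4} \cdot \frac{1}{9} + K\right)^{2} = \left(\frac{1}{36} + K\right)^{2}$)
$- \frac{43859}{-46512} + \frac{W{\left(-150 \right)}}{36677} = - \frac{43859}{-46512} + \frac{\frac{1}{1296} \left(1 + 36 \left(-150\right)\right)^{2}}{36677} = \left(-43859\right) \left(- \frac{1}{46512}\right) + \frac{\left(1 - 5400\right)^{2}}{1296} \cdot \frac{1}{36677} = \frac{43859}{46512} + \frac{\left(-5399\right)^{2}}{1296} \cdot \frac{1}{36677} = \frac{43859}{46512} + \frac{1}{1296} \cdot 29149201 \cdot \frac{1}{36677} = \frac{43859}{46512} + \frac{29149201}{1296} \cdot \frac{1}{36677} = \frac{43859}{46512} + \frac{29149201}{47533392} = \frac{11946370405}{7676642808}$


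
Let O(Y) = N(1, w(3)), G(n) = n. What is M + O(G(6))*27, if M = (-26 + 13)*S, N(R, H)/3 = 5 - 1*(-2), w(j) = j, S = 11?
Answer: 424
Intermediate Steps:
N(R, H) = 21 (N(R, H) = 3*(5 - 1*(-2)) = 3*(5 + 2) = 3*7 = 21)
O(Y) = 21
M = -143 (M = (-26 + 13)*11 = -13*11 = -143)
M + O(G(6))*27 = -143 + 21*27 = -143 + 567 = 424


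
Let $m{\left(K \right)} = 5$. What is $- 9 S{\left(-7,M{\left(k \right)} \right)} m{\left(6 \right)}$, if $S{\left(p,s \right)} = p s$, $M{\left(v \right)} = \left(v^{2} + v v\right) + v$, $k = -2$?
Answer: $1890$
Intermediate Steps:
$M{\left(v \right)} = v + 2 v^{2}$ ($M{\left(v \right)} = \left(v^{2} + v^{2}\right) + v = 2 v^{2} + v = v + 2 v^{2}$)
$- 9 S{\left(-7,M{\left(k \right)} \right)} m{\left(6 \right)} = - 9 \left(- 7 \left(- 2 \left(1 + 2 \left(-2\right)\right)\right)\right) 5 = - 9 \left(- 7 \left(- 2 \left(1 - 4\right)\right)\right) 5 = - 9 \left(- 7 \left(\left(-2\right) \left(-3\right)\right)\right) 5 = - 9 \left(\left(-7\right) 6\right) 5 = \left(-9\right) \left(-42\right) 5 = 378 \cdot 5 = 1890$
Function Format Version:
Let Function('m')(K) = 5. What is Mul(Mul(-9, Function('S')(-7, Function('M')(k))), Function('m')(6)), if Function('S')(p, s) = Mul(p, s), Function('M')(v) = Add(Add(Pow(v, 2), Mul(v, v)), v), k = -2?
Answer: 1890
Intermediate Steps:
Function('M')(v) = Add(v, Mul(2, Pow(v, 2))) (Function('M')(v) = Add(Add(Pow(v, 2), Pow(v, 2)), v) = Add(Mul(2, Pow(v, 2)), v) = Add(v, Mul(2, Pow(v, 2))))
Mul(Mul(-9, Function('S')(-7, Function('M')(k))), Function('m')(6)) = Mul(Mul(-9, Mul(-7, Mul(-2, Add(1, Mul(2, -2))))), 5) = Mul(Mul(-9, Mul(-7, Mul(-2, Add(1, -4)))), 5) = Mul(Mul(-9, Mul(-7, Mul(-2, -3))), 5) = Mul(Mul(-9, Mul(-7, 6)), 5) = Mul(Mul(-9, -42), 5) = Mul(378, 5) = 1890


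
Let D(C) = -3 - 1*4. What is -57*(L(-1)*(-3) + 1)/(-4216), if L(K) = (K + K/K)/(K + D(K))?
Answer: 57/4216 ≈ 0.013520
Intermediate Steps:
D(C) = -7 (D(C) = -3 - 4 = -7)
L(K) = (1 + K)/(-7 + K) (L(K) = (K + K/K)/(K - 7) = (K + 1)/(-7 + K) = (1 + K)/(-7 + K))
-57*(L(-1)*(-3) + 1)/(-4216) = -57*(((1 - 1)/(-7 - 1))*(-3) + 1)/(-4216) = -57*((0/(-8))*(-3) + 1)*(-1/4216) = -57*(-⅛*0*(-3) + 1)*(-1/4216) = -57*(0*(-3) + 1)*(-1/4216) = -57*(0 + 1)*(-1/4216) = -57*1*(-1/4216) = -57*(-1/4216) = 57/4216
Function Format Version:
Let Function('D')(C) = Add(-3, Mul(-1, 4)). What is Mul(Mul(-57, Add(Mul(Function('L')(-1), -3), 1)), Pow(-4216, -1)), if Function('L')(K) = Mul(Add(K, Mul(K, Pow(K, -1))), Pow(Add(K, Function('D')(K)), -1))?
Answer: Rational(57, 4216) ≈ 0.013520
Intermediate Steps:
Function('D')(C) = -7 (Function('D')(C) = Add(-3, -4) = -7)
Function('L')(K) = Mul(Pow(Add(-7, K), -1), Add(1, K)) (Function('L')(K) = Mul(Add(K, Mul(K, Pow(K, -1))), Pow(Add(K, -7), -1)) = Mul(Add(K, 1), Pow(Add(-7, K), -1)) = Mul(Add(1, K), Pow(Add(-7, K), -1)) = Mul(Pow(Add(-7, K), -1), Add(1, K)))
Mul(Mul(-57, Add(Mul(Function('L')(-1), -3), 1)), Pow(-4216, -1)) = Mul(Mul(-57, Add(Mul(Mul(Pow(Add(-7, -1), -1), Add(1, -1)), -3), 1)), Pow(-4216, -1)) = Mul(Mul(-57, Add(Mul(Mul(Pow(-8, -1), 0), -3), 1)), Rational(-1, 4216)) = Mul(Mul(-57, Add(Mul(Mul(Rational(-1, 8), 0), -3), 1)), Rational(-1, 4216)) = Mul(Mul(-57, Add(Mul(0, -3), 1)), Rational(-1, 4216)) = Mul(Mul(-57, Add(0, 1)), Rational(-1, 4216)) = Mul(Mul(-57, 1), Rational(-1, 4216)) = Mul(-57, Rational(-1, 4216)) = Rational(57, 4216)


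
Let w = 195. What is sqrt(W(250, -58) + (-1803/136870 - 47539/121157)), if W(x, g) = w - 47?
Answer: sqrt(40586685744169361570210)/16582758590 ≈ 12.149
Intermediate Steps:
W(x, g) = 148 (W(x, g) = 195 - 47 = 148)
sqrt(W(250, -58) + (-1803/136870 - 47539/121157)) = sqrt(148 + (-1803/136870 - 47539/121157)) = sqrt(148 - 6725109001/16582758590) = sqrt(2447523162319/16582758590) = sqrt(40586685744169361570210)/16582758590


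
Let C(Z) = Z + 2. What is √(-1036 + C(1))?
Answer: I*√1033 ≈ 32.14*I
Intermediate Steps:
C(Z) = 2 + Z
√(-1036 + C(1)) = √(-1036 + (2 + 1)) = √(-1036 + 3) = √(-1033) = I*√1033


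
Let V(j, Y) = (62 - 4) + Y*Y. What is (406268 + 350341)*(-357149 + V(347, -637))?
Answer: 36830212902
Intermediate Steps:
V(j, Y) = 58 + Y²
(406268 + 350341)*(-357149 + V(347, -637)) = (406268 + 350341)*(-357149 + (58 + (-637)²)) = 756609*(-357149 + (58 + 405769)) = 756609*(-357149 + 405827) = 756609*48678 = 36830212902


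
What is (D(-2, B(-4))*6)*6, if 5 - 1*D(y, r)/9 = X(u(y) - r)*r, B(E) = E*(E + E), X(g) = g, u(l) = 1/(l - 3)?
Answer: 1677348/5 ≈ 3.3547e+5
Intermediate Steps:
u(l) = 1/(-3 + l)
B(E) = 2*E**2 (B(E) = E*(2*E) = 2*E**2)
D(y, r) = 45 - 9*r*(1/(-3 + y) - r) (D(y, r) = 45 - 9*(1/(-3 + y) - r)*r = 45 - 9*r*(1/(-3 + y) - r))
(D(-2, B(-4))*6)*6 = ((9*(-15 + 5*(-2) + (2*(-4)**2)*(-1 + (2*(-4)**2)*(-3 - 2)))/(-3 - 2))*6)*6 = ((9*(-15 - 10 + (2*16)*(-1 + (2*16)*(-5)))/(-5))*6)*6 = ((9*(-1/5)*(-15 - 10 + 32*(-1 + 32*(-5))))*6)*6 = ((9*(-1/5)*(-15 - 10 + 32*(-1 - 160)))*6)*6 = ((9*(-1/5)*(-15 - 10 + 32*(-161)))*6)*6 = ((9*(-1/5)*(-15 - 10 - 5152))*6)*6 = ((9*(-1/5)*(-5177))*6)*6 = ((46593/5)*6)*6 = (279558/5)*6 = 1677348/5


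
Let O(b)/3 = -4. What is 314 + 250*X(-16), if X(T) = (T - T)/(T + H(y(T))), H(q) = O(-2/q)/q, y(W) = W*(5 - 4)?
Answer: 314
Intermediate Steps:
O(b) = -12 (O(b) = 3*(-4) = -12)
y(W) = W (y(W) = W*1 = W)
H(q) = -12/q
X(T) = 0 (X(T) = (T - T)/(T - 12/T) = 0/(T - 12/T) = 0)
314 + 250*X(-16) = 314 + 250*0 = 314 + 0 = 314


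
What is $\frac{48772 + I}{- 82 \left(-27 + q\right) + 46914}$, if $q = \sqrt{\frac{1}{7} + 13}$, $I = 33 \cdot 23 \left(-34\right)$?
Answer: $\frac{21461727}{45908435} + \frac{470803 \sqrt{161}}{2111788010} \approx 0.47032$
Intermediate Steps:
$I = -25806$ ($I = 759 \left(-34\right) = -25806$)
$q = \frac{2 \sqrt{161}}{7}$ ($q = \sqrt{\frac{1}{7} + 13} = \sqrt{\frac{92}{7}} = \frac{2 \sqrt{161}}{7} \approx 3.6253$)
$\frac{48772 + I}{- 82 \left(-27 + q\right) + 46914} = \frac{48772 - 25806}{- 82 \left(-27 + \frac{2 \sqrt{161}}{7}\right) + 46914} = \frac{22966}{\left(2214 - \frac{164 \sqrt{161}}{7}\right) + 46914} = \frac{22966}{49128 - \frac{164 \sqrt{161}}{7}}$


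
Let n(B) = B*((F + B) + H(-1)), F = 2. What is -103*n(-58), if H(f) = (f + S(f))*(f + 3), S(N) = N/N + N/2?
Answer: -340518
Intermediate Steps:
S(N) = 1 + N/2 (S(N) = 1 + N*(½) = 1 + N/2)
H(f) = (1 + 3*f/2)*(3 + f) (H(f) = (f + (1 + f/2))*(f + 3) = (1 + 3*f/2)*(3 + f))
n(B) = B*(1 + B) (n(B) = B*((2 + B) + (3 + (3/2)*(-1)² + (11/2)*(-1))) = B*((2 + B) + (3 + (3/2)*1 - 11/2)) = B*((2 + B) + (3 + 3/2 - 11/2)) = B*((2 + B) - 1) = B*(1 + B))
-103*n(-58) = -(-5974)*(1 - 58) = -(-5974)*(-57) = -103*3306 = -340518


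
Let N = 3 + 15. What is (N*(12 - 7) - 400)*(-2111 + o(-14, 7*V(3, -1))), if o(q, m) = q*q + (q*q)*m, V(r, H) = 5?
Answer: -1532950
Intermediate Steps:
o(q, m) = q² + m*q² (o(q, m) = q² + q²*m = q² + m*q²)
N = 18
(N*(12 - 7) - 400)*(-2111 + o(-14, 7*V(3, -1))) = (18*(12 - 7) - 400)*(-2111 + (-14)²*(1 + 7*5)) = (18*5 - 400)*(-2111 + 196*(1 + 35)) = (90 - 400)*(-2111 + 196*36) = -310*(-2111 + 7056) = -310*4945 = -1532950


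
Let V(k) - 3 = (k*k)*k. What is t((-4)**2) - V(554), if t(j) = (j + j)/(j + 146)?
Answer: -13772548811/81 ≈ -1.7003e+8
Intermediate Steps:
t(j) = 2*j/(146 + j) (t(j) = (2*j)/(146 + j) = 2*j/(146 + j))
V(k) = 3 + k**3 (V(k) = 3 + (k*k)*k = 3 + k**2*k = 3 + k**3)
t((-4)**2) - V(554) = 2*(-4)**2/(146 + (-4)**2) - (3 + 554**3) = 2*16/(146 + 16) - (3 + 170031464) = 2*16/162 - 1*170031467 = 2*16*(1/162) - 170031467 = 16/81 - 170031467 = -13772548811/81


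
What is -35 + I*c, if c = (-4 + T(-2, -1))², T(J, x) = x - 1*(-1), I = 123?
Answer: 1933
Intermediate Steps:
T(J, x) = 1 + x (T(J, x) = x + 1 = 1 + x)
c = 16 (c = (-4 + (1 - 1))² = (-4 + 0)² = (-4)² = 16)
-35 + I*c = -35 + 123*16 = -35 + 1968 = 1933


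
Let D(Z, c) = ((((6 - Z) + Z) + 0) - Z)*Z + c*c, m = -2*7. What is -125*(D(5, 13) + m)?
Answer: -20000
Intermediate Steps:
m = -14
D(Z, c) = c² + Z*(6 - Z) (D(Z, c) = ((6 + 0) - Z)*Z + c² = (6 - Z)*Z + c² = Z*(6 - Z) + c² = c² + Z*(6 - Z))
-125*(D(5, 13) + m) = -125*((13² - 1*5² + 6*5) - 14) = -125*((169 - 1*25 + 30) - 14) = -125*((169 - 25 + 30) - 14) = -125*(174 - 14) = -125*160 = -20000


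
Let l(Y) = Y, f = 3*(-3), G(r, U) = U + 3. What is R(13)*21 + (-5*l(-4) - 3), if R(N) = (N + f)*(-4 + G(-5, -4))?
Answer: -403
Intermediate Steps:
G(r, U) = 3 + U
f = -9
R(N) = 45 - 5*N (R(N) = (N - 9)*(-4 + (3 - 4)) = (-9 + N)*(-4 - 1) = (-9 + N)*(-5) = 45 - 5*N)
R(13)*21 + (-5*l(-4) - 3) = (45 - 5*13)*21 + (-5*(-4) - 3) = (45 - 65)*21 + (20 - 3) = -20*21 + 17 = -420 + 17 = -403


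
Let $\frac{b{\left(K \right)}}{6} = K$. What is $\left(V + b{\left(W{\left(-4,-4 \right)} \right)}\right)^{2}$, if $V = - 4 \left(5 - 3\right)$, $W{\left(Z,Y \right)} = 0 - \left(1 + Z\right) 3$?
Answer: $2116$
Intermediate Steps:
$W{\left(Z,Y \right)} = -3 - 3 Z$ ($W{\left(Z,Y \right)} = 0 - \left(3 + 3 Z\right) = -3 - 3 Z$)
$b{\left(K \right)} = 6 K$
$V = -8$ ($V = \left(-4\right) 2 = -8$)
$\left(V + b{\left(W{\left(-4,-4 \right)} \right)}\right)^{2} = \left(-8 + 6 \left(-3 - -12\right)\right)^{2} = \left(-8 + 6 \left(-3 + 12\right)\right)^{2} = \left(-8 + 6 \cdot 9\right)^{2} = \left(-8 + 54\right)^{2} = 46^{2} = 2116$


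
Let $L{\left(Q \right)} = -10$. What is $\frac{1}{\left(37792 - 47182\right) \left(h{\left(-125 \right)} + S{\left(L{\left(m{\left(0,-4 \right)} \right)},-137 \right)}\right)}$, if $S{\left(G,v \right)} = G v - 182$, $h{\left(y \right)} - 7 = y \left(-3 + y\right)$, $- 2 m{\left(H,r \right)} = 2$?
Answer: $- \frac{1}{161461050} \approx -6.1934 \cdot 10^{-9}$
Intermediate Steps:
$m{\left(H,r \right)} = -1$ ($m{\left(H,r \right)} = \left(- \frac{1}{2}\right) 2 = -1$)
$h{\left(y \right)} = 7 + y \left(-3 + y\right)$
$S{\left(G,v \right)} = -182 + G v$
$\frac{1}{\left(37792 - 47182\right) \left(h{\left(-125 \right)} + S{\left(L{\left(m{\left(0,-4 \right)} \right)},-137 \right)}\right)} = \frac{1}{\left(37792 - 47182\right) \left(\left(7 + \left(-125\right)^{2} - -375\right) - -1188\right)} = \frac{1}{\left(-9390\right) \left(\left(7 + 15625 + 375\right) + \left(-182 + 1370\right)\right)} = \frac{1}{\left(-9390\right) \left(16007 + 1188\right)} = \frac{1}{\left(-9390\right) 17195} = \frac{1}{-161461050} = - \frac{1}{161461050}$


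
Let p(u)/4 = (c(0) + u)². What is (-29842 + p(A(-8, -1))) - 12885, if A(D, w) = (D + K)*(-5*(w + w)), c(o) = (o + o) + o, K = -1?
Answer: -10327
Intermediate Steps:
c(o) = 3*o (c(o) = 2*o + o = 3*o)
A(D, w) = -10*w*(-1 + D) (A(D, w) = (D - 1)*(-5*(w + w)) = (-1 + D)*(-10*w) = -10*w*(-1 + D))
p(u) = 4*u² (p(u) = 4*(3*0 + u)² = 4*(0 + u)² = 4*u²)
(-29842 + p(A(-8, -1))) - 12885 = (-29842 + 4*(10*(-1)*(1 - 1*(-8)))²) - 12885 = (-29842 + 4*(10*(-1)*(1 + 8))²) - 12885 = (-29842 + 4*(10*(-1)*9)²) - 12885 = (-29842 + 4*(-90)²) - 12885 = (-29842 + 4*8100) - 12885 = (-29842 + 32400) - 12885 = 2558 - 12885 = -10327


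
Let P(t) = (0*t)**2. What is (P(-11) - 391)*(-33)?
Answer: 12903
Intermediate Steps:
P(t) = 0 (P(t) = 0**2 = 0)
(P(-11) - 391)*(-33) = (0 - 391)*(-33) = -391*(-33) = 12903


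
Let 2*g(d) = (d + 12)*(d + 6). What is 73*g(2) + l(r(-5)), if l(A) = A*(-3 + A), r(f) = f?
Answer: 4128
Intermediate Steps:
g(d) = (6 + d)*(12 + d)/2 (g(d) = ((d + 12)*(d + 6))/2 = ((12 + d)*(6 + d))/2 = ((6 + d)*(12 + d))/2 = (6 + d)*(12 + d)/2)
73*g(2) + l(r(-5)) = 73*(36 + (½)*2² + 9*2) - 5*(-3 - 5) = 73*(36 + (½)*4 + 18) - 5*(-8) = 73*(36 + 2 + 18) + 40 = 73*56 + 40 = 4088 + 40 = 4128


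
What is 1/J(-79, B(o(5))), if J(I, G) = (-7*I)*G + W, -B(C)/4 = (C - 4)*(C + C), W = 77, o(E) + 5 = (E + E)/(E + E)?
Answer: -1/141491 ≈ -7.0676e-6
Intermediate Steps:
o(E) = -4 (o(E) = -5 + (E + E)/(E + E) = -5 + (2*E)/((2*E)) = -5 + (2*E)*(1/(2*E)) = -5 + 1 = -4)
B(C) = -8*C*(-4 + C) (B(C) = -4*(C - 4)*(C + C) = -4*(-4 + C)*2*C = -8*C*(-4 + C))
J(I, G) = 77 - 7*G*I (J(I, G) = (-7*I)*G + 77 = -7*G*I + 77 = 77 - 7*G*I)
1/J(-79, B(o(5))) = 1/(77 - 7*8*(-4)*(4 - 1*(-4))*(-79)) = 1/(77 - 7*8*(-4)*(4 + 4)*(-79)) = 1/(77 - 7*8*(-4)*8*(-79)) = 1/(77 - 7*(-256)*(-79)) = 1/(77 - 141568) = 1/(-141491) = -1/141491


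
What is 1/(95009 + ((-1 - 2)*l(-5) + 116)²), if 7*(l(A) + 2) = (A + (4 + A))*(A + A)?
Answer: 49/5109717 ≈ 9.5896e-6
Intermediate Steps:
l(A) = -2 + 2*A*(4 + 2*A)/7 (l(A) = -2 + ((A + (4 + A))*(A + A))/7 = -2 + ((4 + 2*A)*(2*A))/7 = -2 + (2*A*(4 + 2*A))/7 = -2 + 2*A*(4 + 2*A)/7)
1/(95009 + ((-1 - 2)*l(-5) + 116)²) = 1/(95009 + ((-1 - 2)*(-2 + (4/7)*(-5)² + (8/7)*(-5)) + 116)²) = 1/(95009 + (-3*(-2 + (4/7)*25 - 40/7) + 116)²) = 1/(95009 + (-3*(-2 + 100/7 - 40/7) + 116)²) = 1/(95009 + (-3*46/7 + 116)²) = 1/(95009 + (-138/7 + 116)²) = 1/(95009 + (674/7)²) = 1/(95009 + 454276/49) = 1/(5109717/49) = 49/5109717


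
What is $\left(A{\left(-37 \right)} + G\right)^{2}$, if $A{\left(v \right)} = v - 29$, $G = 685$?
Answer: $383161$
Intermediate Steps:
$A{\left(v \right)} = -29 + v$
$\left(A{\left(-37 \right)} + G\right)^{2} = \left(\left(-29 - 37\right) + 685\right)^{2} = \left(-66 + 685\right)^{2} = 619^{2} = 383161$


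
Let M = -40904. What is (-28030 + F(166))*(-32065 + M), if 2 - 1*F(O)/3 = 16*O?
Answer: 2626300248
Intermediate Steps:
F(O) = 6 - 48*O
(-28030 + F(166))*(-32065 + M) = (-28030 + (6 - 48*166))*(-32065 - 40904) = (-28030 + (6 - 7968))*(-72969) = (-28030 - 7962)*(-72969) = -35992*(-72969) = 2626300248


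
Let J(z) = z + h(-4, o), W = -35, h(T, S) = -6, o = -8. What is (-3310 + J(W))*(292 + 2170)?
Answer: -8250162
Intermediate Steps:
J(z) = -6 + z (J(z) = z - 6 = -6 + z)
(-3310 + J(W))*(292 + 2170) = (-3310 + (-6 - 35))*(292 + 2170) = (-3310 - 41)*2462 = -3351*2462 = -8250162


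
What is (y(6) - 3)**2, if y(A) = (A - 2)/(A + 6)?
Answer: 64/9 ≈ 7.1111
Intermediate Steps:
y(A) = (-2 + A)/(6 + A)
(y(6) - 3)**2 = ((-2 + 6)/(6 + 6) - 3)**2 = (4/12 - 3)**2 = ((1/12)*4 - 3)**2 = (1/3 - 3)**2 = (-8/3)**2 = 64/9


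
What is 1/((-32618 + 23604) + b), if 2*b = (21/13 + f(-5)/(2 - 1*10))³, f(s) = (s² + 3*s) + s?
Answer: -2249728/20277955465 ≈ -0.00011094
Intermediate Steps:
f(s) = s² + 4*s
b = 1092727/2249728 (b = (21/13 + (-5*(4 - 5))/(2 - 1*10))³/2 = (21*(1/13) + (-5*(-1))/(2 - 10))³/2 = (21/13 + 5/(-8))³/2 = (21/13 + 5*(-⅛))³/2 = (21/13 - 5/8)³/2 = (103/104)³/2 = (½)*(1092727/1124864) = 1092727/2249728 ≈ 0.48571)
1/((-32618 + 23604) + b) = 1/((-32618 + 23604) + 1092727/2249728) = 1/(-9014 + 1092727/2249728) = 1/(-20277955465/2249728) = -2249728/20277955465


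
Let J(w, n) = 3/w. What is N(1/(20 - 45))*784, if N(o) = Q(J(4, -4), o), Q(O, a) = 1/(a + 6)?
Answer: 19600/149 ≈ 131.54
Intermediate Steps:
Q(O, a) = 1/(6 + a)
N(o) = 1/(6 + o)
N(1/(20 - 45))*784 = 784/(6 + 1/(20 - 45)) = 784/(6 + 1/(-25)) = 784/(6 - 1/25) = 784/(149/25) = (25/149)*784 = 19600/149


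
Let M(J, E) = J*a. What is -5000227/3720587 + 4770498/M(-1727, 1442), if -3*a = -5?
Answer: -53290335487123/32127268745 ≈ -1658.7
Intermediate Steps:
a = 5/3 (a = -1/3*(-5) = 5/3 ≈ 1.6667)
M(J, E) = 5*J/3 (M(J, E) = J*(5/3) = 5*J/3)
-5000227/3720587 + 4770498/M(-1727, 1442) = -5000227/3720587 + 4770498/(((5/3)*(-1727))) = -5000227*1/3720587 + 4770498/(-8635/3) = -5000227/3720587 + 4770498*(-3/8635) = -5000227/3720587 - 14311494/8635 = -53290335487123/32127268745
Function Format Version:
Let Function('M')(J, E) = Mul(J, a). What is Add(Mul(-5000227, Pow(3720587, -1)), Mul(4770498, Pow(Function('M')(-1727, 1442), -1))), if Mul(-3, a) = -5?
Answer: Rational(-53290335487123, 32127268745) ≈ -1658.7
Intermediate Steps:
a = Rational(5, 3) (a = Mul(Rational(-1, 3), -5) = Rational(5, 3) ≈ 1.6667)
Function('M')(J, E) = Mul(Rational(5, 3), J) (Function('M')(J, E) = Mul(J, Rational(5, 3)) = Mul(Rational(5, 3), J))
Add(Mul(-5000227, Pow(3720587, -1)), Mul(4770498, Pow(Function('M')(-1727, 1442), -1))) = Add(Mul(-5000227, Pow(3720587, -1)), Mul(4770498, Pow(Mul(Rational(5, 3), -1727), -1))) = Add(Mul(-5000227, Rational(1, 3720587)), Mul(4770498, Pow(Rational(-8635, 3), -1))) = Add(Rational(-5000227, 3720587), Mul(4770498, Rational(-3, 8635))) = Add(Rational(-5000227, 3720587), Rational(-14311494, 8635)) = Rational(-53290335487123, 32127268745)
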